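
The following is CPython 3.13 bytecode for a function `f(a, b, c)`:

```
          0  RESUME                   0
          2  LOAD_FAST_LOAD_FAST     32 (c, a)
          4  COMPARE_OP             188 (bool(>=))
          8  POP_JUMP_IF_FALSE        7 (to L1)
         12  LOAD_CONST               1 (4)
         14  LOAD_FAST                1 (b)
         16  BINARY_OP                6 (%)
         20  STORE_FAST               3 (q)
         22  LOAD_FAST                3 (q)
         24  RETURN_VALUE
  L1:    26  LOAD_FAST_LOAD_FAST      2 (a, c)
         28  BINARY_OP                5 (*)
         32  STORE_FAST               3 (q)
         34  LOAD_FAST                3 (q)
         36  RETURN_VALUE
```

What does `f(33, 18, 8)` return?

LOAD_FAST_LOAD_FAST c,a → push 8,33. Stack: [8, 33]
COMPARE_OP bool(>=) → 8 vs 33 = False. Stack: [False]
POP_JUMP_IF_FALSE → pop False; jump. Stack: []
LOAD_FAST_LOAD_FAST a,c → push 33,8. Stack: [33, 8]
BINARY_OP * → 33 * 8 = 264. Stack: [264]
STORE_FAST q → q=264. Stack: []
LOAD_FAST q → push 264. Stack: [264]
RETURN_VALUE → return 264.

264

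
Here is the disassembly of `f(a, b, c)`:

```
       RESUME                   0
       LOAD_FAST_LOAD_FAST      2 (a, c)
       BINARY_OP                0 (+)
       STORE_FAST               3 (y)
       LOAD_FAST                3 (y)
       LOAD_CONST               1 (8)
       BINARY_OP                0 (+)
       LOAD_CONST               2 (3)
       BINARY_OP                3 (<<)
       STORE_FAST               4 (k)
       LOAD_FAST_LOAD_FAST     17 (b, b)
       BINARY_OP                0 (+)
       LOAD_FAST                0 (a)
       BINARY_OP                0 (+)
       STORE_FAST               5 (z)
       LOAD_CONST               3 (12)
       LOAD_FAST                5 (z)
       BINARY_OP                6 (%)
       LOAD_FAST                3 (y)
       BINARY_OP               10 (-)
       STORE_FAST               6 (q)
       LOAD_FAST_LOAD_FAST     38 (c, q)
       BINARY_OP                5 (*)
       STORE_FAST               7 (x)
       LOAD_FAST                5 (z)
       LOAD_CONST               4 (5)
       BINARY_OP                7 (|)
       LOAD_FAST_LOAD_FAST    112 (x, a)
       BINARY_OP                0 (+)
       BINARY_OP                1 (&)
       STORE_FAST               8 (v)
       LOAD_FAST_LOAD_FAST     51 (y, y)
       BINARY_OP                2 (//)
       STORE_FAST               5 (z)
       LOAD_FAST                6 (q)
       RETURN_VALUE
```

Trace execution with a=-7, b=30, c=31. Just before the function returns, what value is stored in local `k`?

LOAD_FAST_LOAD_FAST a,c → push -7,31. Stack: [-7, 31]
BINARY_OP + → -7 + 31 = 24. Stack: [24]
STORE_FAST y → y=24. Stack: []
LOAD_FAST y → push 24. Stack: [24]
LOAD_CONST → push 8. Stack: [24, 8]
BINARY_OP + → 24 + 8 = 32. Stack: [32]
LOAD_CONST → push 3. Stack: [32, 3]
BINARY_OP << → 32 << 3 = 256. Stack: [256]
STORE_FAST k → k=256. Stack: []
LOAD_FAST_LOAD_FAST b,b → push 30,30. Stack: [30, 30]
BINARY_OP + → 30 + 30 = 60. Stack: [60]
LOAD_FAST a → push -7. Stack: [60, -7]
BINARY_OP + → 60 + -7 = 53. Stack: [53]
STORE_FAST z → z=53. Stack: []
LOAD_CONST → push 12. Stack: [12]
LOAD_FAST z → push 53. Stack: [12, 53]
BINARY_OP % → 12 % 53 = 12. Stack: [12]
LOAD_FAST y → push 24. Stack: [12, 24]
BINARY_OP - → 12 - 24 = -12. Stack: [-12]
STORE_FAST q → q=-12. Stack: []
LOAD_FAST_LOAD_FAST c,q → push 31,-12. Stack: [31, -12]
BINARY_OP * → 31 * -12 = -372. Stack: [-372]
STORE_FAST x → x=-372. Stack: []
LOAD_FAST z → push 53. Stack: [53]
LOAD_CONST → push 5. Stack: [53, 5]
BINARY_OP | → 53 | 5 = 53. Stack: [53]
LOAD_FAST_LOAD_FAST x,a → push -372,-7. Stack: [53, -372, -7]
BINARY_OP + → -372 + -7 = -379. Stack: [53, -379]
BINARY_OP & → 53 & -379 = 5. Stack: [5]
STORE_FAST v → v=5. Stack: []
LOAD_FAST_LOAD_FAST y,y → push 24,24. Stack: [24, 24]
BINARY_OP // → 24 // 24 = 1. Stack: [1]
STORE_FAST z → z=1. Stack: []
LOAD_FAST q → push -12. Stack: [-12]
RETURN_VALUE → return -12.

256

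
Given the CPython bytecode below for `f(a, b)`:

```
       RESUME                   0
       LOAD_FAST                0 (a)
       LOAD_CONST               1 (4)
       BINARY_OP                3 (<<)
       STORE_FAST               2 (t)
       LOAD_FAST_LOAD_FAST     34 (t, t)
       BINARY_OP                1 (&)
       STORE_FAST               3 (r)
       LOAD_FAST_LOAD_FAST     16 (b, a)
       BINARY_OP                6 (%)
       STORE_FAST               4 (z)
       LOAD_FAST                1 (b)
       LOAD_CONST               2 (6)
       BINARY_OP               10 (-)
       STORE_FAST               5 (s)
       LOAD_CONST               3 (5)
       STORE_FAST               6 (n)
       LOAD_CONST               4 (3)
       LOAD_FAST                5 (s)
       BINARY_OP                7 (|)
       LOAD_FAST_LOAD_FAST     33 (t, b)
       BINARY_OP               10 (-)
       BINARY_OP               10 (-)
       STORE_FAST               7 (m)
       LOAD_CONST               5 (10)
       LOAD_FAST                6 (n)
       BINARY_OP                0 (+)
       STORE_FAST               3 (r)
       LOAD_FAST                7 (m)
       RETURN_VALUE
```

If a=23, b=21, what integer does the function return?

LOAD_FAST a → push 23. Stack: [23]
LOAD_CONST → push 4. Stack: [23, 4]
BINARY_OP << → 23 << 4 = 368. Stack: [368]
STORE_FAST t → t=368. Stack: []
LOAD_FAST_LOAD_FAST t,t → push 368,368. Stack: [368, 368]
BINARY_OP & → 368 & 368 = 368. Stack: [368]
STORE_FAST r → r=368. Stack: []
LOAD_FAST_LOAD_FAST b,a → push 21,23. Stack: [21, 23]
BINARY_OP % → 21 % 23 = 21. Stack: [21]
STORE_FAST z → z=21. Stack: []
LOAD_FAST b → push 21. Stack: [21]
LOAD_CONST → push 6. Stack: [21, 6]
BINARY_OP - → 21 - 6 = 15. Stack: [15]
STORE_FAST s → s=15. Stack: []
LOAD_CONST → push 5. Stack: [5]
STORE_FAST n → n=5. Stack: []
LOAD_CONST → push 3. Stack: [3]
LOAD_FAST s → push 15. Stack: [3, 15]
BINARY_OP | → 3 | 15 = 15. Stack: [15]
LOAD_FAST_LOAD_FAST t,b → push 368,21. Stack: [15, 368, 21]
BINARY_OP - → 368 - 21 = 347. Stack: [15, 347]
BINARY_OP - → 15 - 347 = -332. Stack: [-332]
STORE_FAST m → m=-332. Stack: []
LOAD_CONST → push 10. Stack: [10]
LOAD_FAST n → push 5. Stack: [10, 5]
BINARY_OP + → 10 + 5 = 15. Stack: [15]
STORE_FAST r → r=15. Stack: []
LOAD_FAST m → push -332. Stack: [-332]
RETURN_VALUE → return -332.

-332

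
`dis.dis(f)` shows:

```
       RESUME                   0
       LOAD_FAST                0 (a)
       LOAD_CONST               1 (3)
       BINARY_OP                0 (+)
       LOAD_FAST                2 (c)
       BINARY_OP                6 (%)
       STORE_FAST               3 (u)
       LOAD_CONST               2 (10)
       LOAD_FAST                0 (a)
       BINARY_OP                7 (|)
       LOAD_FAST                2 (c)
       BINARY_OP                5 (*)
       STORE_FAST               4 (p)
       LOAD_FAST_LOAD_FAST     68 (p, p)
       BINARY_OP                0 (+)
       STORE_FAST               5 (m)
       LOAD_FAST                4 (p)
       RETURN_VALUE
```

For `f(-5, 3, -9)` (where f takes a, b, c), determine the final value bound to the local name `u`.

LOAD_FAST a → push -5. Stack: [-5]
LOAD_CONST → push 3. Stack: [-5, 3]
BINARY_OP + → -5 + 3 = -2. Stack: [-2]
LOAD_FAST c → push -9. Stack: [-2, -9]
BINARY_OP % → -2 % -9 = -2. Stack: [-2]
STORE_FAST u → u=-2. Stack: []
LOAD_CONST → push 10. Stack: [10]
LOAD_FAST a → push -5. Stack: [10, -5]
BINARY_OP | → 10 | -5 = -5. Stack: [-5]
LOAD_FAST c → push -9. Stack: [-5, -9]
BINARY_OP * → -5 * -9 = 45. Stack: [45]
STORE_FAST p → p=45. Stack: []
LOAD_FAST_LOAD_FAST p,p → push 45,45. Stack: [45, 45]
BINARY_OP + → 45 + 45 = 90. Stack: [90]
STORE_FAST m → m=90. Stack: []
LOAD_FAST p → push 45. Stack: [45]
RETURN_VALUE → return 45.

-2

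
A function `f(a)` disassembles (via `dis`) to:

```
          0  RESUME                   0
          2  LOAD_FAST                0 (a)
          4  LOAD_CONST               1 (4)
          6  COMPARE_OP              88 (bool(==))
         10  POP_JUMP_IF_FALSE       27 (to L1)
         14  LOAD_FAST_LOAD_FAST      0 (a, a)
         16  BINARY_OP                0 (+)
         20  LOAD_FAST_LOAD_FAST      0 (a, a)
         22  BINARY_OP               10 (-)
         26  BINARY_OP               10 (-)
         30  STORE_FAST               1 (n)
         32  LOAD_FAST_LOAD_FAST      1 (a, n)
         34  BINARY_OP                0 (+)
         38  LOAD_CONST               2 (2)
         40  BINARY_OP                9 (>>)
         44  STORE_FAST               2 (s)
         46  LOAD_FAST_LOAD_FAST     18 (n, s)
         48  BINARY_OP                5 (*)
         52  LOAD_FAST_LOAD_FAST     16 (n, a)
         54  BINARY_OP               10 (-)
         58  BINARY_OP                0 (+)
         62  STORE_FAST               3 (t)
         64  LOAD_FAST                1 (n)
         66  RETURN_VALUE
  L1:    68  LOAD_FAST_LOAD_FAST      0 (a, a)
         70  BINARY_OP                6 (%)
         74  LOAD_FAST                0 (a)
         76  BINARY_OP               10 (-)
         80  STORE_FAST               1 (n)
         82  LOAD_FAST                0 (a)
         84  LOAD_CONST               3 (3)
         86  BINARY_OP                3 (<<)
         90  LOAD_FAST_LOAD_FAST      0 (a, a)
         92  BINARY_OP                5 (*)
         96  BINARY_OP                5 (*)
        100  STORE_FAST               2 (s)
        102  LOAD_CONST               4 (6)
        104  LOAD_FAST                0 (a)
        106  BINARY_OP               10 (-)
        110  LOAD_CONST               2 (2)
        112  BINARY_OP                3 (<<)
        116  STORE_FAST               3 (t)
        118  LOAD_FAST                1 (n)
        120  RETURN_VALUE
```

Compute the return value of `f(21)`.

LOAD_FAST a → push 21. Stack: [21]
LOAD_CONST → push 4. Stack: [21, 4]
COMPARE_OP bool(==) → 21 vs 4 = False. Stack: [False]
POP_JUMP_IF_FALSE → pop False; jump. Stack: []
LOAD_FAST_LOAD_FAST a,a → push 21,21. Stack: [21, 21]
BINARY_OP % → 21 % 21 = 0. Stack: [0]
LOAD_FAST a → push 21. Stack: [0, 21]
BINARY_OP - → 0 - 21 = -21. Stack: [-21]
STORE_FAST n → n=-21. Stack: []
LOAD_FAST a → push 21. Stack: [21]
LOAD_CONST → push 3. Stack: [21, 3]
BINARY_OP << → 21 << 3 = 168. Stack: [168]
LOAD_FAST_LOAD_FAST a,a → push 21,21. Stack: [168, 21, 21]
BINARY_OP * → 21 * 21 = 441. Stack: [168, 441]
BINARY_OP * → 168 * 441 = 74088. Stack: [74088]
STORE_FAST s → s=74088. Stack: []
LOAD_CONST → push 6. Stack: [6]
LOAD_FAST a → push 21. Stack: [6, 21]
BINARY_OP - → 6 - 21 = -15. Stack: [-15]
LOAD_CONST → push 2. Stack: [-15, 2]
BINARY_OP << → -15 << 2 = -60. Stack: [-60]
STORE_FAST t → t=-60. Stack: []
LOAD_FAST n → push -21. Stack: [-21]
RETURN_VALUE → return -21.

-21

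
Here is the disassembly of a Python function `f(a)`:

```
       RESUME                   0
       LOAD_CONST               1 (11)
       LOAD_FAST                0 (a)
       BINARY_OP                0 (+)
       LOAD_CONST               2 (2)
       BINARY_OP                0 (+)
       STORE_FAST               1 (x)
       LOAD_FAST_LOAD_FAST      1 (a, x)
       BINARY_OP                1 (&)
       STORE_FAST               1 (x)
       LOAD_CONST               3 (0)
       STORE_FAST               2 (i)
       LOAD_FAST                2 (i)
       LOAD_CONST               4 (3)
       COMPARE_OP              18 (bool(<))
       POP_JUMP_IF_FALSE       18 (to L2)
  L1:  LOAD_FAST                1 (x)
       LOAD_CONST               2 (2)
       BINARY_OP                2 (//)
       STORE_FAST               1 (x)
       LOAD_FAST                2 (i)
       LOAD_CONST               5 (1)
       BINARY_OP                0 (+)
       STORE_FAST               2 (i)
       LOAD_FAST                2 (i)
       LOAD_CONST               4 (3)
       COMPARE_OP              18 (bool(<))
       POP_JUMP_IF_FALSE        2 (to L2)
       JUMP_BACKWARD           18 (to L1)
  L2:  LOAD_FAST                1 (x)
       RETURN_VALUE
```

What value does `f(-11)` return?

0

LOAD_CONST → push 11. Stack: [11]
LOAD_FAST a → push -11. Stack: [11, -11]
BINARY_OP + → 11 + -11 = 0. Stack: [0]
LOAD_CONST → push 2. Stack: [0, 2]
BINARY_OP + → 0 + 2 = 2. Stack: [2]
STORE_FAST x → x=2. Stack: []
LOAD_FAST_LOAD_FAST a,x → push -11,2. Stack: [-11, 2]
BINARY_OP & → -11 & 2 = 0. Stack: [0]
STORE_FAST x → x=0. Stack: []
LOAD_CONST → push 0. Stack: [0]
STORE_FAST i → i=0. Stack: []
LOAD_FAST i → push 0. Stack: [0]
LOAD_CONST → push 3. Stack: [0, 3]
COMPARE_OP bool(<) → 0 vs 3 = True. Stack: [True]
POP_JUMP_IF_FALSE → pop True; no jump. Stack: []
LOAD_FAST x → push 0. Stack: [0]
LOAD_CONST → push 2. Stack: [0, 2]
BINARY_OP // → 0 // 2 = 0. Stack: [0]
STORE_FAST x → x=0. Stack: []
LOAD_FAST i → push 0. Stack: [0]
LOAD_CONST → push 1. Stack: [0, 1]
BINARY_OP + → 0 + 1 = 1. Stack: [1]
STORE_FAST i → i=1. Stack: []
LOAD_FAST i → push 1. Stack: [1]
LOAD_CONST → push 3. Stack: [1, 3]
COMPARE_OP bool(<) → 1 vs 3 = True. Stack: [True]
POP_JUMP_IF_FALSE → pop True; no jump. Stack: []
LOAD_FAST x → push 0. Stack: [0]
LOAD_CONST → push 2. Stack: [0, 2]
BINARY_OP // → 0 // 2 = 0. Stack: [0]
STORE_FAST x → x=0. Stack: []
LOAD_FAST i → push 1. Stack: [1]
LOAD_CONST → push 1. Stack: [1, 1]
BINARY_OP + → 1 + 1 = 2. Stack: [2]
STORE_FAST i → i=2. Stack: []
LOAD_FAST i → push 2. Stack: [2]
LOAD_CONST → push 3. Stack: [2, 3]
COMPARE_OP bool(<) → 2 vs 3 = True. Stack: [True]
POP_JUMP_IF_FALSE → pop True; no jump. Stack: []
LOAD_FAST x → push 0. Stack: [0]
LOAD_CONST → push 2. Stack: [0, 2]
BINARY_OP // → 0 // 2 = 0. Stack: [0]
STORE_FAST x → x=0. Stack: []
LOAD_FAST i → push 2. Stack: [2]
LOAD_CONST → push 1. Stack: [2, 1]
BINARY_OP + → 2 + 1 = 3. Stack: [3]
STORE_FAST i → i=3. Stack: []
LOAD_FAST i → push 3. Stack: [3]
LOAD_CONST → push 3. Stack: [3, 3]
COMPARE_OP bool(<) → 3 vs 3 = False. Stack: [False]
POP_JUMP_IF_FALSE → pop False; jump. Stack: []
LOAD_FAST x → push 0. Stack: [0]
RETURN_VALUE → return 0.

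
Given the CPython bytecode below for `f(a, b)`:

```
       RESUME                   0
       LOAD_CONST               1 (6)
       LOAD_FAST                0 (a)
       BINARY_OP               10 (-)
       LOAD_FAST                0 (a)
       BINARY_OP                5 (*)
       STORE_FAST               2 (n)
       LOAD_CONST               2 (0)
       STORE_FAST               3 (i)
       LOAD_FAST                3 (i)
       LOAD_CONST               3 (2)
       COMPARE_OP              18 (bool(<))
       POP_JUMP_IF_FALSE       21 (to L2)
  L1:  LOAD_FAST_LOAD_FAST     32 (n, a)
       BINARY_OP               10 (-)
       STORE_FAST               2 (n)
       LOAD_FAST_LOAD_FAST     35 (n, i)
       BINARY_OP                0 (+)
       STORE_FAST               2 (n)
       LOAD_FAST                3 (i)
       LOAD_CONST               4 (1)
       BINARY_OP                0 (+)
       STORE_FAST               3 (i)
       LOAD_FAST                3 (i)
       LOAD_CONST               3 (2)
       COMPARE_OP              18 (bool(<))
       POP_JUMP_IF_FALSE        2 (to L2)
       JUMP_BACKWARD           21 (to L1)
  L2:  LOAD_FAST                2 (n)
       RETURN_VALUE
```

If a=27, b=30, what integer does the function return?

-620

LOAD_CONST → push 6. Stack: [6]
LOAD_FAST a → push 27. Stack: [6, 27]
BINARY_OP - → 6 - 27 = -21. Stack: [-21]
LOAD_FAST a → push 27. Stack: [-21, 27]
BINARY_OP * → -21 * 27 = -567. Stack: [-567]
STORE_FAST n → n=-567. Stack: []
LOAD_CONST → push 0. Stack: [0]
STORE_FAST i → i=0. Stack: []
LOAD_FAST i → push 0. Stack: [0]
LOAD_CONST → push 2. Stack: [0, 2]
COMPARE_OP bool(<) → 0 vs 2 = True. Stack: [True]
POP_JUMP_IF_FALSE → pop True; no jump. Stack: []
LOAD_FAST_LOAD_FAST n,a → push -567,27. Stack: [-567, 27]
BINARY_OP - → -567 - 27 = -594. Stack: [-594]
STORE_FAST n → n=-594. Stack: []
LOAD_FAST_LOAD_FAST n,i → push -594,0. Stack: [-594, 0]
BINARY_OP + → -594 + 0 = -594. Stack: [-594]
STORE_FAST n → n=-594. Stack: []
LOAD_FAST i → push 0. Stack: [0]
LOAD_CONST → push 1. Stack: [0, 1]
BINARY_OP + → 0 + 1 = 1. Stack: [1]
STORE_FAST i → i=1. Stack: []
LOAD_FAST i → push 1. Stack: [1]
LOAD_CONST → push 2. Stack: [1, 2]
COMPARE_OP bool(<) → 1 vs 2 = True. Stack: [True]
POP_JUMP_IF_FALSE → pop True; no jump. Stack: []
LOAD_FAST_LOAD_FAST n,a → push -594,27. Stack: [-594, 27]
BINARY_OP - → -594 - 27 = -621. Stack: [-621]
STORE_FAST n → n=-621. Stack: []
LOAD_FAST_LOAD_FAST n,i → push -621,1. Stack: [-621, 1]
BINARY_OP + → -621 + 1 = -620. Stack: [-620]
STORE_FAST n → n=-620. Stack: []
LOAD_FAST i → push 1. Stack: [1]
LOAD_CONST → push 1. Stack: [1, 1]
BINARY_OP + → 1 + 1 = 2. Stack: [2]
STORE_FAST i → i=2. Stack: []
LOAD_FAST i → push 2. Stack: [2]
LOAD_CONST → push 2. Stack: [2, 2]
COMPARE_OP bool(<) → 2 vs 2 = False. Stack: [False]
POP_JUMP_IF_FALSE → pop False; jump. Stack: []
LOAD_FAST n → push -620. Stack: [-620]
RETURN_VALUE → return -620.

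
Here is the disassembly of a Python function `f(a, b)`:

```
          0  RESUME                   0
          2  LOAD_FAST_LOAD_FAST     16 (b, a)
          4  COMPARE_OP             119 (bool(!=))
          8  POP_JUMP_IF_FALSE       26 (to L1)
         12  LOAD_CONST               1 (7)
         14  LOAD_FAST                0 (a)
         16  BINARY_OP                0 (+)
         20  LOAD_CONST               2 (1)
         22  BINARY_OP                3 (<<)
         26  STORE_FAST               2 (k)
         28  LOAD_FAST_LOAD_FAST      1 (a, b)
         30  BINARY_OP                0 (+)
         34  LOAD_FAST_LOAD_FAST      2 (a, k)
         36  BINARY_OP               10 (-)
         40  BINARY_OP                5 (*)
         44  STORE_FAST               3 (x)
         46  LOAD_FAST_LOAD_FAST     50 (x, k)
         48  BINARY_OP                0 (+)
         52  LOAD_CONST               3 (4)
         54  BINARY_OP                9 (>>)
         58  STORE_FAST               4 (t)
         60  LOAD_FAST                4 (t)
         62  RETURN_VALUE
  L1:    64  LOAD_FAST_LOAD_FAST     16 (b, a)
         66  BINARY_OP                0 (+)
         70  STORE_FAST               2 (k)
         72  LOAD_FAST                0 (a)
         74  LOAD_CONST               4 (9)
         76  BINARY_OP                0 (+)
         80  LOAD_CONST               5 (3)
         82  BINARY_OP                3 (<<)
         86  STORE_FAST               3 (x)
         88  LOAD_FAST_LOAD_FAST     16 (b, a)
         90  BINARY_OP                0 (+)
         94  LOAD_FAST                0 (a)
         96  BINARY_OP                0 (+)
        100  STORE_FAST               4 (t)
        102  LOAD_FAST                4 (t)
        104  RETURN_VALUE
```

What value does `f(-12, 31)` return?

-3

LOAD_FAST_LOAD_FAST b,a → push 31,-12. Stack: [31, -12]
COMPARE_OP bool(!=) → 31 vs -12 = True. Stack: [True]
POP_JUMP_IF_FALSE → pop True; no jump. Stack: []
LOAD_CONST → push 7. Stack: [7]
LOAD_FAST a → push -12. Stack: [7, -12]
BINARY_OP + → 7 + -12 = -5. Stack: [-5]
LOAD_CONST → push 1. Stack: [-5, 1]
BINARY_OP << → -5 << 1 = -10. Stack: [-10]
STORE_FAST k → k=-10. Stack: []
LOAD_FAST_LOAD_FAST a,b → push -12,31. Stack: [-12, 31]
BINARY_OP + → -12 + 31 = 19. Stack: [19]
LOAD_FAST_LOAD_FAST a,k → push -12,-10. Stack: [19, -12, -10]
BINARY_OP - → -12 - -10 = -2. Stack: [19, -2]
BINARY_OP * → 19 * -2 = -38. Stack: [-38]
STORE_FAST x → x=-38. Stack: []
LOAD_FAST_LOAD_FAST x,k → push -38,-10. Stack: [-38, -10]
BINARY_OP + → -38 + -10 = -48. Stack: [-48]
LOAD_CONST → push 4. Stack: [-48, 4]
BINARY_OP >> → -48 >> 4 = -3. Stack: [-3]
STORE_FAST t → t=-3. Stack: []
LOAD_FAST t → push -3. Stack: [-3]
RETURN_VALUE → return -3.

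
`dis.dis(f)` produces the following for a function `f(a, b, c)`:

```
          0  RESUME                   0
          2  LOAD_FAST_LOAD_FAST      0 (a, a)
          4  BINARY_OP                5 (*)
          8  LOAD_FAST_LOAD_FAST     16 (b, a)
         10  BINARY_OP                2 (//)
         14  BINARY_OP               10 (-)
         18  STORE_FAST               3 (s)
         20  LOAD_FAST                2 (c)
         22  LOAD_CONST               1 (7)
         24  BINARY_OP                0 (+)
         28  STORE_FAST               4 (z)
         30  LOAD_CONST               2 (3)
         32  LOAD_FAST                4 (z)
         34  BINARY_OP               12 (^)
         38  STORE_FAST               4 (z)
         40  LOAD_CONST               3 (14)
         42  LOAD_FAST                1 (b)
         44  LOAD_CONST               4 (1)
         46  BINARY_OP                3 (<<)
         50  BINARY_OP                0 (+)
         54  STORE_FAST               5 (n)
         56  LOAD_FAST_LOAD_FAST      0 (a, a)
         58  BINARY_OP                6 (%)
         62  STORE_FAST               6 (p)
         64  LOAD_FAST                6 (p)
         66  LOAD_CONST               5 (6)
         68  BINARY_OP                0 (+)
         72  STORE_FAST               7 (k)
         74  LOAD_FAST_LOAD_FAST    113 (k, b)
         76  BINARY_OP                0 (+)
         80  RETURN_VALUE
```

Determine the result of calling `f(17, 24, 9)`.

30

LOAD_FAST_LOAD_FAST a,a → push 17,17. Stack: [17, 17]
BINARY_OP * → 17 * 17 = 289. Stack: [289]
LOAD_FAST_LOAD_FAST b,a → push 24,17. Stack: [289, 24, 17]
BINARY_OP // → 24 // 17 = 1. Stack: [289, 1]
BINARY_OP - → 289 - 1 = 288. Stack: [288]
STORE_FAST s → s=288. Stack: []
LOAD_FAST c → push 9. Stack: [9]
LOAD_CONST → push 7. Stack: [9, 7]
BINARY_OP + → 9 + 7 = 16. Stack: [16]
STORE_FAST z → z=16. Stack: []
LOAD_CONST → push 3. Stack: [3]
LOAD_FAST z → push 16. Stack: [3, 16]
BINARY_OP ^ → 3 ^ 16 = 19. Stack: [19]
STORE_FAST z → z=19. Stack: []
LOAD_CONST → push 14. Stack: [14]
LOAD_FAST b → push 24. Stack: [14, 24]
LOAD_CONST → push 1. Stack: [14, 24, 1]
BINARY_OP << → 24 << 1 = 48. Stack: [14, 48]
BINARY_OP + → 14 + 48 = 62. Stack: [62]
STORE_FAST n → n=62. Stack: []
LOAD_FAST_LOAD_FAST a,a → push 17,17. Stack: [17, 17]
BINARY_OP % → 17 % 17 = 0. Stack: [0]
STORE_FAST p → p=0. Stack: []
LOAD_FAST p → push 0. Stack: [0]
LOAD_CONST → push 6. Stack: [0, 6]
BINARY_OP + → 0 + 6 = 6. Stack: [6]
STORE_FAST k → k=6. Stack: []
LOAD_FAST_LOAD_FAST k,b → push 6,24. Stack: [6, 24]
BINARY_OP + → 6 + 24 = 30. Stack: [30]
RETURN_VALUE → return 30.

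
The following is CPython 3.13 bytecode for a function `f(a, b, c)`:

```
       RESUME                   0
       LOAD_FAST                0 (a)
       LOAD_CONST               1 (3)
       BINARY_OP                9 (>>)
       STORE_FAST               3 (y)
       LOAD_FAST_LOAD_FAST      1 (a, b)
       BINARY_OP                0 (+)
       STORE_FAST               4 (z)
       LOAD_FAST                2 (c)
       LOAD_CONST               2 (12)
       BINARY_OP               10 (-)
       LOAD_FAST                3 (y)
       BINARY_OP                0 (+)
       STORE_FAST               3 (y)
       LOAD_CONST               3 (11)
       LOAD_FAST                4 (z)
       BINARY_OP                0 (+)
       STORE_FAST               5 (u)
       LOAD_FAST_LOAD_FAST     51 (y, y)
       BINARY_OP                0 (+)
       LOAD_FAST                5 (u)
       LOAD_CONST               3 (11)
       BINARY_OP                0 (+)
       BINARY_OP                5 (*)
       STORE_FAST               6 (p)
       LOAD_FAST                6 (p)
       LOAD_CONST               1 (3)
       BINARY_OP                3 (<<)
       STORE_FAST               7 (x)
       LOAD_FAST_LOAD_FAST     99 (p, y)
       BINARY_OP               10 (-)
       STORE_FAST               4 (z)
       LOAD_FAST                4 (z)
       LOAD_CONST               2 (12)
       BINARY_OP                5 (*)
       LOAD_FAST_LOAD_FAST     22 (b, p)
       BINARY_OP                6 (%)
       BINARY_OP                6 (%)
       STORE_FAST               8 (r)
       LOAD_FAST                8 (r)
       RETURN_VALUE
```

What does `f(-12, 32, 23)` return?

4

LOAD_FAST a → push -12. Stack: [-12]
LOAD_CONST → push 3. Stack: [-12, 3]
BINARY_OP >> → -12 >> 3 = -2. Stack: [-2]
STORE_FAST y → y=-2. Stack: []
LOAD_FAST_LOAD_FAST a,b → push -12,32. Stack: [-12, 32]
BINARY_OP + → -12 + 32 = 20. Stack: [20]
STORE_FAST z → z=20. Stack: []
LOAD_FAST c → push 23. Stack: [23]
LOAD_CONST → push 12. Stack: [23, 12]
BINARY_OP - → 23 - 12 = 11. Stack: [11]
LOAD_FAST y → push -2. Stack: [11, -2]
BINARY_OP + → 11 + -2 = 9. Stack: [9]
STORE_FAST y → y=9. Stack: []
LOAD_CONST → push 11. Stack: [11]
LOAD_FAST z → push 20. Stack: [11, 20]
BINARY_OP + → 11 + 20 = 31. Stack: [31]
STORE_FAST u → u=31. Stack: []
LOAD_FAST_LOAD_FAST y,y → push 9,9. Stack: [9, 9]
BINARY_OP + → 9 + 9 = 18. Stack: [18]
LOAD_FAST u → push 31. Stack: [18, 31]
LOAD_CONST → push 11. Stack: [18, 31, 11]
BINARY_OP + → 31 + 11 = 42. Stack: [18, 42]
BINARY_OP * → 18 * 42 = 756. Stack: [756]
STORE_FAST p → p=756. Stack: []
LOAD_FAST p → push 756. Stack: [756]
LOAD_CONST → push 3. Stack: [756, 3]
BINARY_OP << → 756 << 3 = 6048. Stack: [6048]
STORE_FAST x → x=6048. Stack: []
LOAD_FAST_LOAD_FAST p,y → push 756,9. Stack: [756, 9]
BINARY_OP - → 756 - 9 = 747. Stack: [747]
STORE_FAST z → z=747. Stack: []
LOAD_FAST z → push 747. Stack: [747]
LOAD_CONST → push 12. Stack: [747, 12]
BINARY_OP * → 747 * 12 = 8964. Stack: [8964]
LOAD_FAST_LOAD_FAST b,p → push 32,756. Stack: [8964, 32, 756]
BINARY_OP % → 32 % 756 = 32. Stack: [8964, 32]
BINARY_OP % → 8964 % 32 = 4. Stack: [4]
STORE_FAST r → r=4. Stack: []
LOAD_FAST r → push 4. Stack: [4]
RETURN_VALUE → return 4.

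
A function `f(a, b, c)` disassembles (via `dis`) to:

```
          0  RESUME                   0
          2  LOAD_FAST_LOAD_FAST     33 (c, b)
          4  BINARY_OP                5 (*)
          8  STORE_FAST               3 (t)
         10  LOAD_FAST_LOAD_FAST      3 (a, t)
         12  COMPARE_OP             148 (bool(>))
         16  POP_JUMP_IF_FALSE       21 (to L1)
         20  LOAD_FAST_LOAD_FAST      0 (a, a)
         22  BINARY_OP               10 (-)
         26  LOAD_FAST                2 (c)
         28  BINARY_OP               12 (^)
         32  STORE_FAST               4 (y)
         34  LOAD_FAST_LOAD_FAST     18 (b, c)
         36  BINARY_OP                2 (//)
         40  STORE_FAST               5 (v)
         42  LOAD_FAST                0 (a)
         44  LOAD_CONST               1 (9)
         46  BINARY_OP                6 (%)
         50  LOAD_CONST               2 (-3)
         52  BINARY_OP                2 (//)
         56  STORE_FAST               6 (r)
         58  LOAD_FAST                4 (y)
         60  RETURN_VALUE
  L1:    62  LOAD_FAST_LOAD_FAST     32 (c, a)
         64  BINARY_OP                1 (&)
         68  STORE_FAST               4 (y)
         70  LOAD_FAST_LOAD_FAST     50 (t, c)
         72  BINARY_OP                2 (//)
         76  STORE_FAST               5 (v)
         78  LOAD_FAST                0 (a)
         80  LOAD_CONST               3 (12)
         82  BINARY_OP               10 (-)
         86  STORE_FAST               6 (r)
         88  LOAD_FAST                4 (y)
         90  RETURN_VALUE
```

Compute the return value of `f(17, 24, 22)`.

16

LOAD_FAST_LOAD_FAST c,b → push 22,24. Stack: [22, 24]
BINARY_OP * → 22 * 24 = 528. Stack: [528]
STORE_FAST t → t=528. Stack: []
LOAD_FAST_LOAD_FAST a,t → push 17,528. Stack: [17, 528]
COMPARE_OP bool(>) → 17 vs 528 = False. Stack: [False]
POP_JUMP_IF_FALSE → pop False; jump. Stack: []
LOAD_FAST_LOAD_FAST c,a → push 22,17. Stack: [22, 17]
BINARY_OP & → 22 & 17 = 16. Stack: [16]
STORE_FAST y → y=16. Stack: []
LOAD_FAST_LOAD_FAST t,c → push 528,22. Stack: [528, 22]
BINARY_OP // → 528 // 22 = 24. Stack: [24]
STORE_FAST v → v=24. Stack: []
LOAD_FAST a → push 17. Stack: [17]
LOAD_CONST → push 12. Stack: [17, 12]
BINARY_OP - → 17 - 12 = 5. Stack: [5]
STORE_FAST r → r=5. Stack: []
LOAD_FAST y → push 16. Stack: [16]
RETURN_VALUE → return 16.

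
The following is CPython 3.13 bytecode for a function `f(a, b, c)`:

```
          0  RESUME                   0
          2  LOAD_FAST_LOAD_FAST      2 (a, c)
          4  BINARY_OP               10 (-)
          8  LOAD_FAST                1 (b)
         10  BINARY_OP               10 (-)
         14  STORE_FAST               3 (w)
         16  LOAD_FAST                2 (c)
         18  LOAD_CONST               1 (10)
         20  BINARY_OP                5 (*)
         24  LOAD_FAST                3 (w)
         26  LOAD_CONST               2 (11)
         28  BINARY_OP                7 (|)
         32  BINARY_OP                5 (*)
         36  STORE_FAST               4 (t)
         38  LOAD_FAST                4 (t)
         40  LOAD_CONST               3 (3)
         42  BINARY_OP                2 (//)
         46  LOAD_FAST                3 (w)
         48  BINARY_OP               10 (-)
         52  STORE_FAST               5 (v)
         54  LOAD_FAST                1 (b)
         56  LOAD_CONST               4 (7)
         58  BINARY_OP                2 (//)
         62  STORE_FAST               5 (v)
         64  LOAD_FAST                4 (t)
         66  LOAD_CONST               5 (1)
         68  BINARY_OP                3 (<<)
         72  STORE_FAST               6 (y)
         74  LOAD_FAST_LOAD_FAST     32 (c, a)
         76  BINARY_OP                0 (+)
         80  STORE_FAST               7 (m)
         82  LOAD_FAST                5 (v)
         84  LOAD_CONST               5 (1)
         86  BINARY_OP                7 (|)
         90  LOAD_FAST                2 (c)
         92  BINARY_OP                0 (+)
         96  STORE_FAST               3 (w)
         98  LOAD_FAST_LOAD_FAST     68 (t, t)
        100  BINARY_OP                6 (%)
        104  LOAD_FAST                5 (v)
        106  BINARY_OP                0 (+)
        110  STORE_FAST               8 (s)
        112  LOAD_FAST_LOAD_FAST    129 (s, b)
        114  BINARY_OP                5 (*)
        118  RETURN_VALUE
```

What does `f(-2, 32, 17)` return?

LOAD_FAST_LOAD_FAST a,c → push -2,17. Stack: [-2, 17]
BINARY_OP - → -2 - 17 = -19. Stack: [-19]
LOAD_FAST b → push 32. Stack: [-19, 32]
BINARY_OP - → -19 - 32 = -51. Stack: [-51]
STORE_FAST w → w=-51. Stack: []
LOAD_FAST c → push 17. Stack: [17]
LOAD_CONST → push 10. Stack: [17, 10]
BINARY_OP * → 17 * 10 = 170. Stack: [170]
LOAD_FAST w → push -51. Stack: [170, -51]
LOAD_CONST → push 11. Stack: [170, -51, 11]
BINARY_OP | → -51 | 11 = -49. Stack: [170, -49]
BINARY_OP * → 170 * -49 = -8330. Stack: [-8330]
STORE_FAST t → t=-8330. Stack: []
LOAD_FAST t → push -8330. Stack: [-8330]
LOAD_CONST → push 3. Stack: [-8330, 3]
BINARY_OP // → -8330 // 3 = -2777. Stack: [-2777]
LOAD_FAST w → push -51. Stack: [-2777, -51]
BINARY_OP - → -2777 - -51 = -2726. Stack: [-2726]
STORE_FAST v → v=-2726. Stack: []
LOAD_FAST b → push 32. Stack: [32]
LOAD_CONST → push 7. Stack: [32, 7]
BINARY_OP // → 32 // 7 = 4. Stack: [4]
STORE_FAST v → v=4. Stack: []
LOAD_FAST t → push -8330. Stack: [-8330]
LOAD_CONST → push 1. Stack: [-8330, 1]
BINARY_OP << → -8330 << 1 = -16660. Stack: [-16660]
STORE_FAST y → y=-16660. Stack: []
LOAD_FAST_LOAD_FAST c,a → push 17,-2. Stack: [17, -2]
BINARY_OP + → 17 + -2 = 15. Stack: [15]
STORE_FAST m → m=15. Stack: []
LOAD_FAST v → push 4. Stack: [4]
LOAD_CONST → push 1. Stack: [4, 1]
BINARY_OP | → 4 | 1 = 5. Stack: [5]
LOAD_FAST c → push 17. Stack: [5, 17]
BINARY_OP + → 5 + 17 = 22. Stack: [22]
STORE_FAST w → w=22. Stack: []
LOAD_FAST_LOAD_FAST t,t → push -8330,-8330. Stack: [-8330, -8330]
BINARY_OP % → -8330 % -8330 = 0. Stack: [0]
LOAD_FAST v → push 4. Stack: [0, 4]
BINARY_OP + → 0 + 4 = 4. Stack: [4]
STORE_FAST s → s=4. Stack: []
LOAD_FAST_LOAD_FAST s,b → push 4,32. Stack: [4, 32]
BINARY_OP * → 4 * 32 = 128. Stack: [128]
RETURN_VALUE → return 128.

128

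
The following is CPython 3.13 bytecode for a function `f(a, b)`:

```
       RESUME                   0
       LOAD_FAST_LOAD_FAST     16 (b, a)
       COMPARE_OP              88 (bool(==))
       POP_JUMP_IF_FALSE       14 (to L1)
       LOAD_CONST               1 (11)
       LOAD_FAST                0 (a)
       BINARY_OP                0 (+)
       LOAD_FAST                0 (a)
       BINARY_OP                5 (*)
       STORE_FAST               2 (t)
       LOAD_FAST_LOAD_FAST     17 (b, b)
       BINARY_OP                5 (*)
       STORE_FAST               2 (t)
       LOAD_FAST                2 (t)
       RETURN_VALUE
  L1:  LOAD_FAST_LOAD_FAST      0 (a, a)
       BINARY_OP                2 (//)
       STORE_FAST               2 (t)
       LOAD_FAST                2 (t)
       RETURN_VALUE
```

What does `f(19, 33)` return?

LOAD_FAST_LOAD_FAST b,a → push 33,19. Stack: [33, 19]
COMPARE_OP bool(==) → 33 vs 19 = False. Stack: [False]
POP_JUMP_IF_FALSE → pop False; jump. Stack: []
LOAD_FAST_LOAD_FAST a,a → push 19,19. Stack: [19, 19]
BINARY_OP // → 19 // 19 = 1. Stack: [1]
STORE_FAST t → t=1. Stack: []
LOAD_FAST t → push 1. Stack: [1]
RETURN_VALUE → return 1.

1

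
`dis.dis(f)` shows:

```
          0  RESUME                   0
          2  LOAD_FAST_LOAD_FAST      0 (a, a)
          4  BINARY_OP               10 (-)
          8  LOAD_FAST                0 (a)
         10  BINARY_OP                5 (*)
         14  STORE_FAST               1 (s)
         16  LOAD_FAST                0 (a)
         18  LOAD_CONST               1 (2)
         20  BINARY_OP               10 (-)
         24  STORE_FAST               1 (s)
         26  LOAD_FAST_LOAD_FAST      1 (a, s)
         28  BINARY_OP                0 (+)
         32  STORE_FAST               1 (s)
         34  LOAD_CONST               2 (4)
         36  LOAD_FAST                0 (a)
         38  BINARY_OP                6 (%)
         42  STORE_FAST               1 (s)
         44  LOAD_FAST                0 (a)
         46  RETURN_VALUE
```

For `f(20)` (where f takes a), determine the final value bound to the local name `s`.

4

LOAD_FAST_LOAD_FAST a,a → push 20,20. Stack: [20, 20]
BINARY_OP - → 20 - 20 = 0. Stack: [0]
LOAD_FAST a → push 20. Stack: [0, 20]
BINARY_OP * → 0 * 20 = 0. Stack: [0]
STORE_FAST s → s=0. Stack: []
LOAD_FAST a → push 20. Stack: [20]
LOAD_CONST → push 2. Stack: [20, 2]
BINARY_OP - → 20 - 2 = 18. Stack: [18]
STORE_FAST s → s=18. Stack: []
LOAD_FAST_LOAD_FAST a,s → push 20,18. Stack: [20, 18]
BINARY_OP + → 20 + 18 = 38. Stack: [38]
STORE_FAST s → s=38. Stack: []
LOAD_CONST → push 4. Stack: [4]
LOAD_FAST a → push 20. Stack: [4, 20]
BINARY_OP % → 4 % 20 = 4. Stack: [4]
STORE_FAST s → s=4. Stack: []
LOAD_FAST a → push 20. Stack: [20]
RETURN_VALUE → return 20.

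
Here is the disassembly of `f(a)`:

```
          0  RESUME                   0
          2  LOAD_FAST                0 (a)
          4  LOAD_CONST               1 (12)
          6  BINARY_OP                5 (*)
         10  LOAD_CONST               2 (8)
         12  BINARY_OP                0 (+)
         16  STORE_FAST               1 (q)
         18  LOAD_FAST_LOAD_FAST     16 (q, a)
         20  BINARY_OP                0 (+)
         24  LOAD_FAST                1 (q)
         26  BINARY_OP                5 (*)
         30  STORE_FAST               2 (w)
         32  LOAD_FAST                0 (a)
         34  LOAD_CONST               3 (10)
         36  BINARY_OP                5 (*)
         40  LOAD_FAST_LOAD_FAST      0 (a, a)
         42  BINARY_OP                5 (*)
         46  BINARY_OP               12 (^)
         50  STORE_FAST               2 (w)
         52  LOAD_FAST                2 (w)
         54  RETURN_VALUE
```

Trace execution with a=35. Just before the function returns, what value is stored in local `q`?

428

LOAD_FAST a → push 35. Stack: [35]
LOAD_CONST → push 12. Stack: [35, 12]
BINARY_OP * → 35 * 12 = 420. Stack: [420]
LOAD_CONST → push 8. Stack: [420, 8]
BINARY_OP + → 420 + 8 = 428. Stack: [428]
STORE_FAST q → q=428. Stack: []
LOAD_FAST_LOAD_FAST q,a → push 428,35. Stack: [428, 35]
BINARY_OP + → 428 + 35 = 463. Stack: [463]
LOAD_FAST q → push 428. Stack: [463, 428]
BINARY_OP * → 463 * 428 = 198164. Stack: [198164]
STORE_FAST w → w=198164. Stack: []
LOAD_FAST a → push 35. Stack: [35]
LOAD_CONST → push 10. Stack: [35, 10]
BINARY_OP * → 35 * 10 = 350. Stack: [350]
LOAD_FAST_LOAD_FAST a,a → push 35,35. Stack: [350, 35, 35]
BINARY_OP * → 35 * 35 = 1225. Stack: [350, 1225]
BINARY_OP ^ → 350 ^ 1225 = 1431. Stack: [1431]
STORE_FAST w → w=1431. Stack: []
LOAD_FAST w → push 1431. Stack: [1431]
RETURN_VALUE → return 1431.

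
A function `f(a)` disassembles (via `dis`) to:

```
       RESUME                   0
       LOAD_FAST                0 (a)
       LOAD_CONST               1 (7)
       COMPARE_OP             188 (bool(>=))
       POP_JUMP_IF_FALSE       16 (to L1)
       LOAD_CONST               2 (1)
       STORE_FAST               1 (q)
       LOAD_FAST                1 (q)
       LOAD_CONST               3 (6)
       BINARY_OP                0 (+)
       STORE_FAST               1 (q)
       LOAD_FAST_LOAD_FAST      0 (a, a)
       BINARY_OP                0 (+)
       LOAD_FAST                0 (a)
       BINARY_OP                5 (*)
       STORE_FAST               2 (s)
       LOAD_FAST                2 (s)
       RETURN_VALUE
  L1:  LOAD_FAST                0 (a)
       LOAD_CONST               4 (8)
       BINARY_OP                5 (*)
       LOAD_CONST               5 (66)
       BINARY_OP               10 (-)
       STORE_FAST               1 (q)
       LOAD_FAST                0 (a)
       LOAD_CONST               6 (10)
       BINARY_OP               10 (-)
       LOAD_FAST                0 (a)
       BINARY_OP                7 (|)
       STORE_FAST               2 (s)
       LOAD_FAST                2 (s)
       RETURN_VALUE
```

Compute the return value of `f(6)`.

LOAD_FAST a → push 6. Stack: [6]
LOAD_CONST → push 7. Stack: [6, 7]
COMPARE_OP bool(>=) → 6 vs 7 = False. Stack: [False]
POP_JUMP_IF_FALSE → pop False; jump. Stack: []
LOAD_FAST a → push 6. Stack: [6]
LOAD_CONST → push 8. Stack: [6, 8]
BINARY_OP * → 6 * 8 = 48. Stack: [48]
LOAD_CONST → push 66. Stack: [48, 66]
BINARY_OP - → 48 - 66 = -18. Stack: [-18]
STORE_FAST q → q=-18. Stack: []
LOAD_FAST a → push 6. Stack: [6]
LOAD_CONST → push 10. Stack: [6, 10]
BINARY_OP - → 6 - 10 = -4. Stack: [-4]
LOAD_FAST a → push 6. Stack: [-4, 6]
BINARY_OP | → -4 | 6 = -2. Stack: [-2]
STORE_FAST s → s=-2. Stack: []
LOAD_FAST s → push -2. Stack: [-2]
RETURN_VALUE → return -2.

-2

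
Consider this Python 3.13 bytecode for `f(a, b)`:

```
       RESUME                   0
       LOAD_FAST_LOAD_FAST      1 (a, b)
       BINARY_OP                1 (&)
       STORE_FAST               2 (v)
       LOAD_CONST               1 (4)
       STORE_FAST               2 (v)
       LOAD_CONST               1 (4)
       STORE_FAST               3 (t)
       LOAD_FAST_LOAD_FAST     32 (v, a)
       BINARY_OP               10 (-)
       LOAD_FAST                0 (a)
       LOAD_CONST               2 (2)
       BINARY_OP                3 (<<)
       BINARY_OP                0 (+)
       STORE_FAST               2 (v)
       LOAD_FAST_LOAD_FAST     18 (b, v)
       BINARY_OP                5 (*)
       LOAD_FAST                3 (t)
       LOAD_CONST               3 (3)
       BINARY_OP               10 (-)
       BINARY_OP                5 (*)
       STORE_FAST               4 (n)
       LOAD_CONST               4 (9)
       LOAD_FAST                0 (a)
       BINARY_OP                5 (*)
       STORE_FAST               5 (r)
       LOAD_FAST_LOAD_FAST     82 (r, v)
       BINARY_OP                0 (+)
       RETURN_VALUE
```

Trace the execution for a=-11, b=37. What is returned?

-128

LOAD_FAST_LOAD_FAST a,b → push -11,37. Stack: [-11, 37]
BINARY_OP & → -11 & 37 = 37. Stack: [37]
STORE_FAST v → v=37. Stack: []
LOAD_CONST → push 4. Stack: [4]
STORE_FAST v → v=4. Stack: []
LOAD_CONST → push 4. Stack: [4]
STORE_FAST t → t=4. Stack: []
LOAD_FAST_LOAD_FAST v,a → push 4,-11. Stack: [4, -11]
BINARY_OP - → 4 - -11 = 15. Stack: [15]
LOAD_FAST a → push -11. Stack: [15, -11]
LOAD_CONST → push 2. Stack: [15, -11, 2]
BINARY_OP << → -11 << 2 = -44. Stack: [15, -44]
BINARY_OP + → 15 + -44 = -29. Stack: [-29]
STORE_FAST v → v=-29. Stack: []
LOAD_FAST_LOAD_FAST b,v → push 37,-29. Stack: [37, -29]
BINARY_OP * → 37 * -29 = -1073. Stack: [-1073]
LOAD_FAST t → push 4. Stack: [-1073, 4]
LOAD_CONST → push 3. Stack: [-1073, 4, 3]
BINARY_OP - → 4 - 3 = 1. Stack: [-1073, 1]
BINARY_OP * → -1073 * 1 = -1073. Stack: [-1073]
STORE_FAST n → n=-1073. Stack: []
LOAD_CONST → push 9. Stack: [9]
LOAD_FAST a → push -11. Stack: [9, -11]
BINARY_OP * → 9 * -11 = -99. Stack: [-99]
STORE_FAST r → r=-99. Stack: []
LOAD_FAST_LOAD_FAST r,v → push -99,-29. Stack: [-99, -29]
BINARY_OP + → -99 + -29 = -128. Stack: [-128]
RETURN_VALUE → return -128.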